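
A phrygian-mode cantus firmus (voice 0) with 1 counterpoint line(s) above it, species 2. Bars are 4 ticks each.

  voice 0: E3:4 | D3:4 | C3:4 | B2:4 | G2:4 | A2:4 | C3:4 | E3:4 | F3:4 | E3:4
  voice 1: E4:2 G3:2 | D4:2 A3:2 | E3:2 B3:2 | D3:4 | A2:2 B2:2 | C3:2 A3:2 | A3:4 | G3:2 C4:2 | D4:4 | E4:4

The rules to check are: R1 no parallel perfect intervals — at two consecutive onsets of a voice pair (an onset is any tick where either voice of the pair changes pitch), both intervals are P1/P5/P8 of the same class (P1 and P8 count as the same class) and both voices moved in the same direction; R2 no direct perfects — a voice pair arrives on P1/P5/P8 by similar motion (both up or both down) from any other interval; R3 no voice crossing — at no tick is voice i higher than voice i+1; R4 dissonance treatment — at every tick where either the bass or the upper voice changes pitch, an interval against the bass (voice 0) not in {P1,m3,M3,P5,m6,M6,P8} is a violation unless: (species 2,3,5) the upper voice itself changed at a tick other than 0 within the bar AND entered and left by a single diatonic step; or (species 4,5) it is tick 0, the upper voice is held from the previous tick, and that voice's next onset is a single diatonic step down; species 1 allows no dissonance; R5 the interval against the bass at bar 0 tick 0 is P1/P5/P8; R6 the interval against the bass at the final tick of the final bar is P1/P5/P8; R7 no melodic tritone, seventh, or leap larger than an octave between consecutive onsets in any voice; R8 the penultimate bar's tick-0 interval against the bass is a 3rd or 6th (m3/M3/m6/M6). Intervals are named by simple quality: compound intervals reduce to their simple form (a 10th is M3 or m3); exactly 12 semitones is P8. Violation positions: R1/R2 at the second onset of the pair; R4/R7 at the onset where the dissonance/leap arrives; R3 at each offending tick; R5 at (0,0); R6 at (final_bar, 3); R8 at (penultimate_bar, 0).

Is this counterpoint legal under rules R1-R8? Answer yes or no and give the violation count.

No (2 violations)

bar 0: v0=E3 v1=E4 (P8)
bar 1: v0=D3 v1=D4 (P8)
bar 2: v0=C3 v1=E3 (M3)
bar 3: v0=B2 v1=D3 (m3)
bar 4: v0=G2 v1=A2 (M2)
bar 5: v0=A2 v1=C3 (m3)
bar 6: v0=C3 v1=A3 (M6)
bar 7: v0=E3 v1=G3 (m3)
bar 8: v0=F3 v1=D4 (M6)
bar 9: v0=E3 v1=E4 (P8)
  R4 @ bar2.2: C3/B3 M7 untreated
  R4 @ bar4.0: G2/A2 M2 untreated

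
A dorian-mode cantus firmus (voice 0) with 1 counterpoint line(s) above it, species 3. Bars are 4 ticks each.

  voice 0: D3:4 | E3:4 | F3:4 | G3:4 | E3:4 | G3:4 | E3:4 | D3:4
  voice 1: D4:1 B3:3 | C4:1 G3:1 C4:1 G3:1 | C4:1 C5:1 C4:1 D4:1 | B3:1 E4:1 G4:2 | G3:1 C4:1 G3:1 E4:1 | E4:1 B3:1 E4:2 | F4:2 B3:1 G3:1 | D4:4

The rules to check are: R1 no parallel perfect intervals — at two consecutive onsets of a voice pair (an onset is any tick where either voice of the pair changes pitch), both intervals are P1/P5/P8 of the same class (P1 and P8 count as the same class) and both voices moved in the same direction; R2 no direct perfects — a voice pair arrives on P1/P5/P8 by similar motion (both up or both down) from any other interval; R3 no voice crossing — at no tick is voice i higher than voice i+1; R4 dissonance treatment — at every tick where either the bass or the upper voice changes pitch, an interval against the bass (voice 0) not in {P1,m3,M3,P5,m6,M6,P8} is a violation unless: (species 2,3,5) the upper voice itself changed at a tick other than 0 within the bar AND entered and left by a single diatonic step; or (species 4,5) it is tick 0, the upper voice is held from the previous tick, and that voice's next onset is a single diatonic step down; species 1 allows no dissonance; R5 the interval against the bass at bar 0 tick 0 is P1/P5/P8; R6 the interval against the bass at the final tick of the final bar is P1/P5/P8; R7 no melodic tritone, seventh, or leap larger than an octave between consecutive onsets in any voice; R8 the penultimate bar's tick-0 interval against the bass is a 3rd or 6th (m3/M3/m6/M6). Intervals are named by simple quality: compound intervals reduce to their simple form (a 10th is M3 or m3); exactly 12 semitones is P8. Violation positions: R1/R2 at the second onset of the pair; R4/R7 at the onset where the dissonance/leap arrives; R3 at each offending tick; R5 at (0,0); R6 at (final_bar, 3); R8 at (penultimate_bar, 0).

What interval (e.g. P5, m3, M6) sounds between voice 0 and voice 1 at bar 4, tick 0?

voice 0=E3 voice 1=G3 -> m3

m3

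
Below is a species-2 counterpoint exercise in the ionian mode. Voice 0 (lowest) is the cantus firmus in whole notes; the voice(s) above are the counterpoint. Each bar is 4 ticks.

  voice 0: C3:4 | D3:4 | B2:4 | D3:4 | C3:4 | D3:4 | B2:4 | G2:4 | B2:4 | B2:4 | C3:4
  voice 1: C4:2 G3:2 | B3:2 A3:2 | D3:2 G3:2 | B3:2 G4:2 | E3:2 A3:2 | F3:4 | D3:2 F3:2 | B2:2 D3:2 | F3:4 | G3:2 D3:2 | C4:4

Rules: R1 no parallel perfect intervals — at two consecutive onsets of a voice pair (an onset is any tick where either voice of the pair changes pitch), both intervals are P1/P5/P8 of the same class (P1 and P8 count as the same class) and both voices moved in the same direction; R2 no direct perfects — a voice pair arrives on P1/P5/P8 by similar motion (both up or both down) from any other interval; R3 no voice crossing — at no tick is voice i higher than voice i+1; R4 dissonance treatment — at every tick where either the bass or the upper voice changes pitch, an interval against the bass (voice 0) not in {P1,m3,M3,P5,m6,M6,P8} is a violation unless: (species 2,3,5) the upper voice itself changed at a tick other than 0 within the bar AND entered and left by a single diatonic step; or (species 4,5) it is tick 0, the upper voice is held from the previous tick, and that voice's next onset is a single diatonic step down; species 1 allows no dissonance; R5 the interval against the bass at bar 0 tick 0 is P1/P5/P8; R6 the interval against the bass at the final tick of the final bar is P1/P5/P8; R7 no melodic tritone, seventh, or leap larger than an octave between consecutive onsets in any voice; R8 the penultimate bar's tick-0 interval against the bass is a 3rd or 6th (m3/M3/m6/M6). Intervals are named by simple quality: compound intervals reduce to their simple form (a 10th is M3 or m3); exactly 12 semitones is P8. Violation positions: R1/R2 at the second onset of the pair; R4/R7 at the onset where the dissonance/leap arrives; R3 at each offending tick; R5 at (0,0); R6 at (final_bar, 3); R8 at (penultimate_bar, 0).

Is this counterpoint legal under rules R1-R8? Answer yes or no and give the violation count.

bar 0: v0=C3 v1=C4 (P8)
bar 1: v0=D3 v1=B3 (M6)
bar 2: v0=B2 v1=D3 (m3)
bar 3: v0=D3 v1=B3 (M6)
bar 4: v0=C3 v1=E3 (M3)
bar 5: v0=D3 v1=F3 (m3)
bar 6: v0=B2 v1=D3 (m3)
bar 7: v0=G2 v1=B2 (M3)
bar 8: v0=B2 v1=F3 (TT)
bar 9: v0=B2 v1=G3 (m6)
bar 10: v0=C3 v1=C4 (P8)
  R4 @ bar3.2: D3/G4 P4 untreated
  R7 @ bar4.0: G4->E3 leap 15st
  R4 @ bar6.2: B2/F3 TT untreated
  R7 @ bar7.0: F3->B2 leap 6st
  R4 @ bar8.0: B2/F3 TT untreated
  R2 @ bar10.0: B2/D3 m3 -> C3/C4 P8 similar
  R7 @ bar10.0: D3->C4 leap 10st

No (7 violations)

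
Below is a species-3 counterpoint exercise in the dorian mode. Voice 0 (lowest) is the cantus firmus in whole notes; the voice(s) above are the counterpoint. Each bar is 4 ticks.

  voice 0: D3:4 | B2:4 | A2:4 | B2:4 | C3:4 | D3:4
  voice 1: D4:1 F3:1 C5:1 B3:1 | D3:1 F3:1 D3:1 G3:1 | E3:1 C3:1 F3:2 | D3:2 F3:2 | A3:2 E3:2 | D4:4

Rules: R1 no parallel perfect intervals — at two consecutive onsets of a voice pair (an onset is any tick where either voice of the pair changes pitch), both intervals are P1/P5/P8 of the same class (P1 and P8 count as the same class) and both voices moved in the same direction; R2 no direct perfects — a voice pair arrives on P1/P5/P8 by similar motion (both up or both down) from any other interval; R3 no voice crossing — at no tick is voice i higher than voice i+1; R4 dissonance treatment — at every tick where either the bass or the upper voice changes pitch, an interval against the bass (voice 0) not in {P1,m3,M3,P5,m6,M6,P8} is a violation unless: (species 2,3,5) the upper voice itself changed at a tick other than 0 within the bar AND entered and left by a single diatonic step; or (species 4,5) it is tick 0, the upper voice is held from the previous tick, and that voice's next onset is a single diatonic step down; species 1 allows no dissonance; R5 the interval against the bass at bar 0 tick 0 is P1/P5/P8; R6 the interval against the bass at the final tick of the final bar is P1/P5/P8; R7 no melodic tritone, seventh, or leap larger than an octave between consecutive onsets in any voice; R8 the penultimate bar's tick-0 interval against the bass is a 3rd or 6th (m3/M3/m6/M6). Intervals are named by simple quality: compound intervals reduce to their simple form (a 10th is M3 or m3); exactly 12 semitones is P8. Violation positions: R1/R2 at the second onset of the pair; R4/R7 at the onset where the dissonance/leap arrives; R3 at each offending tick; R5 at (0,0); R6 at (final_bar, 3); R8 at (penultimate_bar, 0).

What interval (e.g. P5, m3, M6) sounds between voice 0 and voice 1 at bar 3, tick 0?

voice 0=B2 voice 1=D3 -> m3

m3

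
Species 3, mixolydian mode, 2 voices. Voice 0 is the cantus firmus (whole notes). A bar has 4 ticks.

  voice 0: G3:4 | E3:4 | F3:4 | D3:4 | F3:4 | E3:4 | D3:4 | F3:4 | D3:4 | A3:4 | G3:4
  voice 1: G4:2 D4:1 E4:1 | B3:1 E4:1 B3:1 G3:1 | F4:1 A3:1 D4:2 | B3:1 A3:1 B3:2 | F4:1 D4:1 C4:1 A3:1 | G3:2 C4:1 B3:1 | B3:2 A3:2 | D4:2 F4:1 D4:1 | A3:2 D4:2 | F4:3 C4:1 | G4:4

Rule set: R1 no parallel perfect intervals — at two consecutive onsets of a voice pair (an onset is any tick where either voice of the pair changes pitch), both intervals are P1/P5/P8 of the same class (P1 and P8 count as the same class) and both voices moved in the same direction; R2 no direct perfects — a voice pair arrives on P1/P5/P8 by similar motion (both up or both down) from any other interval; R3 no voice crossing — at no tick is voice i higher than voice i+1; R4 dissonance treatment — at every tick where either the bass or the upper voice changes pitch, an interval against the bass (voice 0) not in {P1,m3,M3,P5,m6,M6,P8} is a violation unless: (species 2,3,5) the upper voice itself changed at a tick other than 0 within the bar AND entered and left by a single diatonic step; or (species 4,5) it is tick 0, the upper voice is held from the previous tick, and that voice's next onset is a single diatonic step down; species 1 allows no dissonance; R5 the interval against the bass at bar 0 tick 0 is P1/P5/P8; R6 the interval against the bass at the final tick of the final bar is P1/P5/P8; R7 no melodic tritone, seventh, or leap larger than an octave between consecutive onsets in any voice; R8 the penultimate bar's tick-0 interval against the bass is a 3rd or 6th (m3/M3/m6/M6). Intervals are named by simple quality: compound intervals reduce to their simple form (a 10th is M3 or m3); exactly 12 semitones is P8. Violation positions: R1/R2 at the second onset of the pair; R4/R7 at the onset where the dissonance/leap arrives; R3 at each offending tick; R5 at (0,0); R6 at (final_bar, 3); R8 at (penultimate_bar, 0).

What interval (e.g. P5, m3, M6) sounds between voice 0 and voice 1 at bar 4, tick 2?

P5

voice 0=F3 voice 1=C4 -> P5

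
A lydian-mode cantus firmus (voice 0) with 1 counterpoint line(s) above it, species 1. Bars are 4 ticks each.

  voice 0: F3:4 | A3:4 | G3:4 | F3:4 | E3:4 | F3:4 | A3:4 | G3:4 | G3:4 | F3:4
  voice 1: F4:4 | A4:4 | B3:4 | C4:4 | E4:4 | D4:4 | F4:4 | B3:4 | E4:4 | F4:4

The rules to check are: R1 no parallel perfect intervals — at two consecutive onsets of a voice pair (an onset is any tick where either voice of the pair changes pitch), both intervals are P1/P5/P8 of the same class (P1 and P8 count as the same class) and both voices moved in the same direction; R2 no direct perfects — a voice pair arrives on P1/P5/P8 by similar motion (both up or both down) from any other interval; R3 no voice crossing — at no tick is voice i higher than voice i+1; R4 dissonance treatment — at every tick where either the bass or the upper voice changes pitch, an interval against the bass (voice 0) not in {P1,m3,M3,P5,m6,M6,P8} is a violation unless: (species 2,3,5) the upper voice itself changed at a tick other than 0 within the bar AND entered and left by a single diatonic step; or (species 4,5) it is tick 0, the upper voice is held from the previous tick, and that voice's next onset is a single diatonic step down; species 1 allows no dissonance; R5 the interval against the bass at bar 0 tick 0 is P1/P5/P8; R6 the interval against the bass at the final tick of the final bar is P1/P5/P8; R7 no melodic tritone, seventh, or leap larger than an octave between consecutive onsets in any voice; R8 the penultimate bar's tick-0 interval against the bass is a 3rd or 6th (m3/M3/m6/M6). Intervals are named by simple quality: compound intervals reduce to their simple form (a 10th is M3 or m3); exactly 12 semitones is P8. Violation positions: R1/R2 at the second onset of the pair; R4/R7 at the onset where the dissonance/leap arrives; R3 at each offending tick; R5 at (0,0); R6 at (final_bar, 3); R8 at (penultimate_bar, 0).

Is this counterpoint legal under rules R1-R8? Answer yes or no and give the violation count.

bar 0: v0=F3 v1=F4 (P8)
bar 1: v0=A3 v1=A4 (P8)
bar 2: v0=G3 v1=B3 (M3)
bar 3: v0=F3 v1=C4 (P5)
bar 4: v0=E3 v1=E4 (P8)
bar 5: v0=F3 v1=D4 (M6)
bar 6: v0=A3 v1=F4 (m6)
bar 7: v0=G3 v1=B3 (M3)
bar 8: v0=G3 v1=E4 (M6)
bar 9: v0=F3 v1=F4 (P8)
  R1 @ bar1.0: F3/F4 P8 -> A3/A4 P8 similar
  R7 @ bar2.0: A4->B3 leap 10st
  R7 @ bar7.0: F4->B3 leap 6st

No (3 violations)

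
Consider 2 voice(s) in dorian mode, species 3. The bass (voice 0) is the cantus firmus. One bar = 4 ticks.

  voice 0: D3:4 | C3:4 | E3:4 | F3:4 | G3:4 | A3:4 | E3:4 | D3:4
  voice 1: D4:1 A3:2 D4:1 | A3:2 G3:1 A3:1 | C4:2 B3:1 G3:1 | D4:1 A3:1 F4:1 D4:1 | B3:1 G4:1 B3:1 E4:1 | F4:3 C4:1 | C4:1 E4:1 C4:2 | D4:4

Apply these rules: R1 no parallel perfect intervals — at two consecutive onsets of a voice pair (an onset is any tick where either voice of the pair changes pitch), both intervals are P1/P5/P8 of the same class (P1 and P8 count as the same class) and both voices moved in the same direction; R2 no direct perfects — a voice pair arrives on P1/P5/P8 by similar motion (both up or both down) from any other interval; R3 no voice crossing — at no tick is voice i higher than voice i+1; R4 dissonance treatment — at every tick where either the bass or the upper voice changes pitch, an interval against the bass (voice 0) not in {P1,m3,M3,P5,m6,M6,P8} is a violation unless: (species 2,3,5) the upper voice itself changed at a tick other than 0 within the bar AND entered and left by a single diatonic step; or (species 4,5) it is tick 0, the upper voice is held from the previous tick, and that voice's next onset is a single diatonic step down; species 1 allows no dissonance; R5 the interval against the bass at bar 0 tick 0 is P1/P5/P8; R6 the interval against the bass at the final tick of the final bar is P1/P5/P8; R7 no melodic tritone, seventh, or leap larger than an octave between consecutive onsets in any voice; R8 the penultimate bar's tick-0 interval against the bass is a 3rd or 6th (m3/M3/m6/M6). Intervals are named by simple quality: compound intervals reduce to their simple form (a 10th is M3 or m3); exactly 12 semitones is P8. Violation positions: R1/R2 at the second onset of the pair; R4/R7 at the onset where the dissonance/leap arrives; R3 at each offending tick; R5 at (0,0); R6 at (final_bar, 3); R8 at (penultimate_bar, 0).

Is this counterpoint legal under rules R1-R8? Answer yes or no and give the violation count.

bar 0: v0=D3 v1=D4 (P8)
bar 1: v0=C3 v1=A3 (M6)
bar 2: v0=E3 v1=C4 (m6)
bar 3: v0=F3 v1=D4 (M6)
bar 4: v0=G3 v1=B3 (M3)
bar 5: v0=A3 v1=F4 (m6)
bar 6: v0=E3 v1=C4 (m6)
bar 7: v0=D3 v1=D4 (P8)

Yes (0 violations)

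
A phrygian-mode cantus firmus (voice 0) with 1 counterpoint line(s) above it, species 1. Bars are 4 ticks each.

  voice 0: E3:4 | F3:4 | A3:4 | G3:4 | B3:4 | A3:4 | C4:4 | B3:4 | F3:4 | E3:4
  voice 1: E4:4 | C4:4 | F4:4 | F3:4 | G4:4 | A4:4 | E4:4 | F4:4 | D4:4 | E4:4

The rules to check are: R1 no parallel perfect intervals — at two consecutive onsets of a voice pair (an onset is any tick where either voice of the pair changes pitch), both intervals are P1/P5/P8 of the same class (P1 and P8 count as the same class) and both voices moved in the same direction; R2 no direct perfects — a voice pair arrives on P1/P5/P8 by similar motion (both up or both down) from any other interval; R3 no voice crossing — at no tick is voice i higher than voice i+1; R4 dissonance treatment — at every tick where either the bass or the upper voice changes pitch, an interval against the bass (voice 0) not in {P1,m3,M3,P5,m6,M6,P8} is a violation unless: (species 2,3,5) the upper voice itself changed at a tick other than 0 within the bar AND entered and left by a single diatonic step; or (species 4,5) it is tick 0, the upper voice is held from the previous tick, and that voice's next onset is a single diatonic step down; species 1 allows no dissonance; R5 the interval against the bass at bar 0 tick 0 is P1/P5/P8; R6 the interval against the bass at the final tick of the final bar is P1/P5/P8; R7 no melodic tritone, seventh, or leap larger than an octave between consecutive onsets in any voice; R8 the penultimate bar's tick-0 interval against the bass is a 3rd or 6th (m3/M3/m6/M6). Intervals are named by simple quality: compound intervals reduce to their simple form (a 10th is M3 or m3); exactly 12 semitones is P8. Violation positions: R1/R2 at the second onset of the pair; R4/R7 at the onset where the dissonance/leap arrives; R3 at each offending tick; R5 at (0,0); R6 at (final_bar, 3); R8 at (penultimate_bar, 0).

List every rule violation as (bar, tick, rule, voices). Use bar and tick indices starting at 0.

(3, 0, R3, (0, 1))
(3, 0, R4, (0, 1))
(3, 1, R3, (0, 1))
(3, 2, R3, (0, 1))
(3, 3, R3, (0, 1))
(4, 0, R7, (1,))
(7, 0, R4, (0, 1))
(8, 0, R7, (0,))

bar 0: v0=E3 v1=E4 downbeat P8
bar 1: v0=F3 v1=C4 downbeat P5
bar 2: v0=A3 v1=F4 downbeat m6
bar 3: v0=G3 v1=F3 downbeat M2
bar 4: v0=B3 v1=G4 downbeat m6
bar 5: v0=A3 v1=A4 downbeat P8
bar 6: v0=C4 v1=E4 downbeat M3
bar 7: v0=B3 v1=F4 downbeat TT
bar 8: v0=F3 v1=D4 downbeat M6
bar 9: v0=E3 v1=E4 downbeat P8
  -> R3 @ bar 3 tick 0 v(0, 1): G3 above F3
  -> R4 @ bar 3 tick 0 v(0, 1): G3/F3 M2 untreated
  -> R3 @ bar 3 tick 1 v(0, 1): G3 above F3
  -> R3 @ bar 3 tick 2 v(0, 1): G3 above F3
  -> R3 @ bar 3 tick 3 v(0, 1): G3 above F3
  -> R7 @ bar 4 tick 0 v(1,): F3->G4 leap 14st
  -> R4 @ bar 7 tick 0 v(0, 1): B3/F4 TT untreated
  -> R7 @ bar 8 tick 0 v(0,): B3->F3 leap 6st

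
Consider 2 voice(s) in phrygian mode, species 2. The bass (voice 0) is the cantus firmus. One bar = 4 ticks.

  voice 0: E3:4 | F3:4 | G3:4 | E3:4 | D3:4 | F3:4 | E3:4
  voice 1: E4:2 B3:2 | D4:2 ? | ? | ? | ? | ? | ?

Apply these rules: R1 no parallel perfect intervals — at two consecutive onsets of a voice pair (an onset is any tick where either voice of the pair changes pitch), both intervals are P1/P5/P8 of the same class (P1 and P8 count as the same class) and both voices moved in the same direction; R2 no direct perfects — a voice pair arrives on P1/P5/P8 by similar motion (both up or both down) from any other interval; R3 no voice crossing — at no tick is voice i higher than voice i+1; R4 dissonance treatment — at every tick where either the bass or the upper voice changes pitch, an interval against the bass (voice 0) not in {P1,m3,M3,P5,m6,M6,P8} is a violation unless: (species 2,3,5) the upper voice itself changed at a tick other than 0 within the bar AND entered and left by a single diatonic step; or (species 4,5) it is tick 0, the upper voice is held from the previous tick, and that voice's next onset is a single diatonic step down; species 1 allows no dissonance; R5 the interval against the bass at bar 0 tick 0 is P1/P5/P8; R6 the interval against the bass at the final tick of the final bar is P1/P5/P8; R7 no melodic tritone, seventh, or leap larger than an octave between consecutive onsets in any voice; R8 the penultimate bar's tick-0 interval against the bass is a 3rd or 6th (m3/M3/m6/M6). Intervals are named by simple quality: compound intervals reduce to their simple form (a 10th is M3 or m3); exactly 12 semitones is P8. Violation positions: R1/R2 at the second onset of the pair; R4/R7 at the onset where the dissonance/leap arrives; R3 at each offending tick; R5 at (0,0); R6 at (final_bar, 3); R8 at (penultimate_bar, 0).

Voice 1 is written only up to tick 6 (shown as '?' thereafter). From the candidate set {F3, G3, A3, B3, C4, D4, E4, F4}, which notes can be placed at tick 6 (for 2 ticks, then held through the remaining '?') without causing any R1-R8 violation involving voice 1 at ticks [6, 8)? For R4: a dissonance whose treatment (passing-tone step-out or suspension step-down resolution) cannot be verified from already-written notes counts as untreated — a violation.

F3: legal
G3: violates R4
A3: legal
B3: violates R4
C4: legal
D4: legal
E4: violates R4
F4: legal

{A3, C4, D4, F3, F4}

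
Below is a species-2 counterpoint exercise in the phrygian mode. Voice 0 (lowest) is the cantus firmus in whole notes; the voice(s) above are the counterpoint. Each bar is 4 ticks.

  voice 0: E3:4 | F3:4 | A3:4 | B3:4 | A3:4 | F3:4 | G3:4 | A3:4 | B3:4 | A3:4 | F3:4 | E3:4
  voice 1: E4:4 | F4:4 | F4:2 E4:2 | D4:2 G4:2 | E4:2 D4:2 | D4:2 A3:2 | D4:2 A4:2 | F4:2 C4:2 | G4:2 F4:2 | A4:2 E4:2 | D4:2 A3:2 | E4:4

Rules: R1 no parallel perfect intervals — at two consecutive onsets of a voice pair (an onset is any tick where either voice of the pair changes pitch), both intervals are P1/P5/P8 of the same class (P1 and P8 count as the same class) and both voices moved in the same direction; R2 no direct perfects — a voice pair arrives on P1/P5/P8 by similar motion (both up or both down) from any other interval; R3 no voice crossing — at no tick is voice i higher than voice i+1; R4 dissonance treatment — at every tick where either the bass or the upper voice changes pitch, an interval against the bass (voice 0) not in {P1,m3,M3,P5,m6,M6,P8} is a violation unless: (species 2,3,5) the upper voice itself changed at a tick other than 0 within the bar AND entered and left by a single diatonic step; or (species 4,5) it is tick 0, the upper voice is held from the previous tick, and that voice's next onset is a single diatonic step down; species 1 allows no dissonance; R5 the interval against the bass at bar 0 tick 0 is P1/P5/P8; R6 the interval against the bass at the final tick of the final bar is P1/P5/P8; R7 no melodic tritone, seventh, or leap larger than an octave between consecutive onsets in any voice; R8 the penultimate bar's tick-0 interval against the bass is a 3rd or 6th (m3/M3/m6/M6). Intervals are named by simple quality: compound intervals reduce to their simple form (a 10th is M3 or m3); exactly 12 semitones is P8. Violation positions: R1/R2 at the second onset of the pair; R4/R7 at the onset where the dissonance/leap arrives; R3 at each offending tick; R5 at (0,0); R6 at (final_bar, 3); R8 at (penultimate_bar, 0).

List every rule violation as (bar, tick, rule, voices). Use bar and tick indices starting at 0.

(1, 0, R1, (0, 1))
(4, 0, R2, (0, 1))
(4, 2, R4, (0, 1))
(6, 0, R2, (0, 1))
(6, 2, R4, (0, 1))
(8, 2, R4, (0, 1))

bar 0: v0=E3 v1=E4 downbeat P8
bar 1: v0=F3 v1=F4 downbeat P8
bar 2: v0=A3 v1=F4 downbeat m6
bar 3: v0=B3 v1=D4 downbeat m3
bar 4: v0=A3 v1=E4 downbeat P5
bar 5: v0=F3 v1=D4 downbeat M6
bar 6: v0=G3 v1=D4 downbeat P5
bar 7: v0=A3 v1=F4 downbeat m6
bar 8: v0=B3 v1=G4 downbeat m6
bar 9: v0=A3 v1=A4 downbeat P8
bar 10: v0=F3 v1=D4 downbeat M6
bar 11: v0=E3 v1=E4 downbeat P8
  -> R1 @ bar 1 tick 0 v(0, 1): E3/E4 P8 -> F3/F4 P8 similar
  -> R2 @ bar 4 tick 0 v(0, 1): B3/G4 m6 -> A3/E4 P5 similar
  -> R4 @ bar 4 tick 2 v(0, 1): A3/D4 P4 untreated
  -> R2 @ bar 6 tick 0 v(0, 1): F3/A3 M3 -> G3/D4 P5 similar
  -> R4 @ bar 6 tick 2 v(0, 1): G3/A4 M2 untreated
  -> R4 @ bar 8 tick 2 v(0, 1): B3/F4 TT untreated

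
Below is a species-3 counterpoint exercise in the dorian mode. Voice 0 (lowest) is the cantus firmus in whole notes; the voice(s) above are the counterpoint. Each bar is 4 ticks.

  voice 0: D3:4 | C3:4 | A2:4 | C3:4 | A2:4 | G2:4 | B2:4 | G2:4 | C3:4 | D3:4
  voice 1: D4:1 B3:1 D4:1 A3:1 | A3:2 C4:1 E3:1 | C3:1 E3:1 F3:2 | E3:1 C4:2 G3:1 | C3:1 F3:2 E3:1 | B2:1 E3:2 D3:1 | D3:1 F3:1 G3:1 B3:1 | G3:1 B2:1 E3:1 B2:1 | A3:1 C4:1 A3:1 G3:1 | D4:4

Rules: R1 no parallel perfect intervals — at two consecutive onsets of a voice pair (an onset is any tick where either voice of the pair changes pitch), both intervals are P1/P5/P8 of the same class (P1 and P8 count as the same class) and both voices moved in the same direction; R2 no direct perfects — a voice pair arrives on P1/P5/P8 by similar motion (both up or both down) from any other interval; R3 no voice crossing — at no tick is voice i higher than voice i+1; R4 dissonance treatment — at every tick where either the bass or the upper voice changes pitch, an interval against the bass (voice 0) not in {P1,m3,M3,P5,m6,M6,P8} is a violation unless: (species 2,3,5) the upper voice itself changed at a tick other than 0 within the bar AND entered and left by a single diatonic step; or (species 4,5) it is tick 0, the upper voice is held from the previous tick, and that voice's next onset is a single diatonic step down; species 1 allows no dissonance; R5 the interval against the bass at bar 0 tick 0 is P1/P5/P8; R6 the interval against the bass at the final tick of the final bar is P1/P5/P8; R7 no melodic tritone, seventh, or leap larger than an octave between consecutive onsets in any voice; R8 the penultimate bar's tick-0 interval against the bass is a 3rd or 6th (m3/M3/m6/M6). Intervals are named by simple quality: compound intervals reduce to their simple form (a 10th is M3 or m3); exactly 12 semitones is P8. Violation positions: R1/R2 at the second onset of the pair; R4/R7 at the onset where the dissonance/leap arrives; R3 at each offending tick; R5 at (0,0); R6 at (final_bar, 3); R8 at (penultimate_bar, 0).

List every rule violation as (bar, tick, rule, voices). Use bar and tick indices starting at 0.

(6, 1, R4, (0, 1))
(7, 0, R1, (0, 1))
(8, 0, R7, (1,))
(9, 0, R2, (0, 1))

bar 0: v0=D3 v1=D4 downbeat P8
bar 1: v0=C3 v1=A3 downbeat M6
bar 2: v0=A2 v1=C3 downbeat m3
bar 3: v0=C3 v1=E3 downbeat M3
bar 4: v0=A2 v1=C3 downbeat m3
bar 5: v0=G2 v1=B2 downbeat M3
bar 6: v0=B2 v1=D3 downbeat m3
bar 7: v0=G2 v1=G3 downbeat P8
bar 8: v0=C3 v1=A3 downbeat M6
bar 9: v0=D3 v1=D4 downbeat P8
  -> R4 @ bar 6 tick 1 v(0, 1): B2/F3 TT untreated
  -> R1 @ bar 7 tick 0 v(0, 1): B2/B3 P8 -> G2/G3 P8 similar
  -> R7 @ bar 8 tick 0 v(1,): B2->A3 leap 10st
  -> R2 @ bar 9 tick 0 v(0, 1): C3/G3 P5 -> D3/D4 P8 similar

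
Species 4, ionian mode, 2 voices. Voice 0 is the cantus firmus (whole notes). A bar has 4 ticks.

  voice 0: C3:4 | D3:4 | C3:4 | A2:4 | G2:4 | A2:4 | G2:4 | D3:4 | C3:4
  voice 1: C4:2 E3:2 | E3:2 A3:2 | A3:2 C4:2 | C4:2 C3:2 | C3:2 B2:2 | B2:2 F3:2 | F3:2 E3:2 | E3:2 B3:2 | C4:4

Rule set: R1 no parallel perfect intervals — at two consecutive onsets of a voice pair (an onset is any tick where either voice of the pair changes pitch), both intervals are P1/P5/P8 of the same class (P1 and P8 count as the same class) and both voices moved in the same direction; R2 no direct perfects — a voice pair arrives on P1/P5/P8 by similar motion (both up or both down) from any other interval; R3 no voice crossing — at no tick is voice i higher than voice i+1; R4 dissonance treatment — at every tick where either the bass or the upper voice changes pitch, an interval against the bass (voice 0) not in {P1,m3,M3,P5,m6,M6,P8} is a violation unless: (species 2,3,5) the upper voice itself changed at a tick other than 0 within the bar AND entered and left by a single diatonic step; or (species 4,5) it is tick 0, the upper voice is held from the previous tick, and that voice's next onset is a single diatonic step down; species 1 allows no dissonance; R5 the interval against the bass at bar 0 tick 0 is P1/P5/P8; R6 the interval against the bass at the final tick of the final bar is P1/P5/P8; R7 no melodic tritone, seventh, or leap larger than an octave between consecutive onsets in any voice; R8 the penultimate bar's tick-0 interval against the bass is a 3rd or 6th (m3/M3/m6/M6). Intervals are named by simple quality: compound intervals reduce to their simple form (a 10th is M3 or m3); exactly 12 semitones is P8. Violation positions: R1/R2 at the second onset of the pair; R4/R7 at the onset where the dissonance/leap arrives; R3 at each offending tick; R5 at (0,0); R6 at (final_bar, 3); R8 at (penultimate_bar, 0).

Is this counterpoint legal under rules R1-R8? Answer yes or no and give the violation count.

No (5 violations)

bar 0: v0=C3 v1=C4 (P8)
bar 1: v0=D3 v1=E3 (M2)
bar 2: v0=C3 v1=A3 (M6)
bar 3: v0=A2 v1=C4 (m3)
bar 4: v0=G2 v1=C3 (P4)
bar 5: v0=A2 v1=B2 (M2)
bar 6: v0=G2 v1=F3 (m7)
bar 7: v0=D3 v1=E3 (M2)
bar 8: v0=C3 v1=C4 (P8)
  R4 @ bar1.0: D3/E3 M2 untreated
  R4 @ bar5.0: A2/B2 M2 untreated
  R7 @ bar5.2: B2->F3 leap 6st
  R4 @ bar7.0: D3/E3 M2 untreated
  R8 @ bar7.0: penult M2 not 3rd/6th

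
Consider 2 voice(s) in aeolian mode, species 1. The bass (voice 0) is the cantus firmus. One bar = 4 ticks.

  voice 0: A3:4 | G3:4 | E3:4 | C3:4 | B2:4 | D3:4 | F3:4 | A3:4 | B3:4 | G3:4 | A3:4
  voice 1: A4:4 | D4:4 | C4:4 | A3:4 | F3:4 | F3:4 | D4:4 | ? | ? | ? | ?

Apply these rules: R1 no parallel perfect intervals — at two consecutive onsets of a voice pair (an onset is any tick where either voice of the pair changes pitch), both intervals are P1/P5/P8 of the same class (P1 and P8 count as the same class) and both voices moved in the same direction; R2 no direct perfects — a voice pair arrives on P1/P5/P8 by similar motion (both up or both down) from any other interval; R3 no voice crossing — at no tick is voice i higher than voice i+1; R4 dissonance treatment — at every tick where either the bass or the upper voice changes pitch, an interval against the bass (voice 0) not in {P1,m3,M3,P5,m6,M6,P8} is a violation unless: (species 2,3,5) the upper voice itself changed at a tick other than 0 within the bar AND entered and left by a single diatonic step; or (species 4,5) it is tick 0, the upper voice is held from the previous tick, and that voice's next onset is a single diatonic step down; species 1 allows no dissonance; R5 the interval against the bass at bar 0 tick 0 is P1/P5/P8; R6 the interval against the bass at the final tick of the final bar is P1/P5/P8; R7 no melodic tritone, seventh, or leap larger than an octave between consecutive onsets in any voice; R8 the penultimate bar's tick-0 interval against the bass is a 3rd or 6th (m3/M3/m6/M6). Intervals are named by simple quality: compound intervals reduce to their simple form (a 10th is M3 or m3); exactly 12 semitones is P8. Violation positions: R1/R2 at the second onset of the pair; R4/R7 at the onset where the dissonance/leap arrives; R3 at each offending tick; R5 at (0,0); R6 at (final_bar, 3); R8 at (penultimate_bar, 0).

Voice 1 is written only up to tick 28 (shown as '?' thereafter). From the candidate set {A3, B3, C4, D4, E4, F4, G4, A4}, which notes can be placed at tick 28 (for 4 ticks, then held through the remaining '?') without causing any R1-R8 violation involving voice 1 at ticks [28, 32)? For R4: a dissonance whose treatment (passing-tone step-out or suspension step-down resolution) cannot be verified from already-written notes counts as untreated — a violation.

{A3, C4, F4}

A3: legal
B3: violates R4
C4: legal
D4: violates R4
E4: violates R2
F4: legal
G4: violates R4
A4: violates R2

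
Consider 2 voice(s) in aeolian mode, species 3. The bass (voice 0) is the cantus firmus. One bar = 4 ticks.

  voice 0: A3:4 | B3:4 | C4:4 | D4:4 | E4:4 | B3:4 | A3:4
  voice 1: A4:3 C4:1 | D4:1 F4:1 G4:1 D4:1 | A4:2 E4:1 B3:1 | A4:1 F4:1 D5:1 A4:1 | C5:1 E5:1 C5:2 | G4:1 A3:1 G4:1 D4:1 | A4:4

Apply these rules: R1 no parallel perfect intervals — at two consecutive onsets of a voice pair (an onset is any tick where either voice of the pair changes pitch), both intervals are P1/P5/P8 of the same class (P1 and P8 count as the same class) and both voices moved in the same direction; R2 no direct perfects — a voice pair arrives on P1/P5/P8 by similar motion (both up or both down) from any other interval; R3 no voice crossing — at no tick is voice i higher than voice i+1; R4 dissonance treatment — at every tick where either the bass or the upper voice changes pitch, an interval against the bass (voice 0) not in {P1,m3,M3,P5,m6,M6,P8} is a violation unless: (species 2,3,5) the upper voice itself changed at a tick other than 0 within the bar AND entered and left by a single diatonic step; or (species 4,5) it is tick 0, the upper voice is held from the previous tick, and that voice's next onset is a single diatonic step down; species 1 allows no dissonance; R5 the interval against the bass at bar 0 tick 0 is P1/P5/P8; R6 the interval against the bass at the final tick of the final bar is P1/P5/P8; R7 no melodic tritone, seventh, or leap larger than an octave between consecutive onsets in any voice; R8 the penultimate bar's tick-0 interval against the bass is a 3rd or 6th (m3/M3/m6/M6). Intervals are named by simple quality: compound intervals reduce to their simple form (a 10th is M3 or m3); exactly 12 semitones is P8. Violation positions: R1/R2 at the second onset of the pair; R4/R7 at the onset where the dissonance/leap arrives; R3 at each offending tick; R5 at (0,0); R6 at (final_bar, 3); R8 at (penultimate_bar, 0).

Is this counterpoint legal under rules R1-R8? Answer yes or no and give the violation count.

No (9 violations)

bar 0: v0=A3 v1=A4 (P8)
bar 1: v0=B3 v1=D4 (m3)
bar 2: v0=C4 v1=A4 (M6)
bar 3: v0=D4 v1=A4 (P5)
bar 4: v0=E4 v1=C5 (m6)
bar 5: v0=B3 v1=G4 (m6)
bar 6: v0=A3 v1=A4 (P8)
  R4 @ bar1.1: B3/F4 TT untreated
  R3 @ bar2.3: C4 above B3
  R4 @ bar2.3: C4/B3 m2 untreated
  R2 @ bar3.0: C4/B3 m2 -> D4/A4 P5 similar
  R7 @ bar3.0: B3->A4 leap 10st
  R3 @ bar5.1: B3 above A3
  R4 @ bar5.1: B3/A3 M2 untreated
  R7 @ bar5.1: G4->A3 leap 10st
  R7 @ bar5.2: A3->G4 leap 10st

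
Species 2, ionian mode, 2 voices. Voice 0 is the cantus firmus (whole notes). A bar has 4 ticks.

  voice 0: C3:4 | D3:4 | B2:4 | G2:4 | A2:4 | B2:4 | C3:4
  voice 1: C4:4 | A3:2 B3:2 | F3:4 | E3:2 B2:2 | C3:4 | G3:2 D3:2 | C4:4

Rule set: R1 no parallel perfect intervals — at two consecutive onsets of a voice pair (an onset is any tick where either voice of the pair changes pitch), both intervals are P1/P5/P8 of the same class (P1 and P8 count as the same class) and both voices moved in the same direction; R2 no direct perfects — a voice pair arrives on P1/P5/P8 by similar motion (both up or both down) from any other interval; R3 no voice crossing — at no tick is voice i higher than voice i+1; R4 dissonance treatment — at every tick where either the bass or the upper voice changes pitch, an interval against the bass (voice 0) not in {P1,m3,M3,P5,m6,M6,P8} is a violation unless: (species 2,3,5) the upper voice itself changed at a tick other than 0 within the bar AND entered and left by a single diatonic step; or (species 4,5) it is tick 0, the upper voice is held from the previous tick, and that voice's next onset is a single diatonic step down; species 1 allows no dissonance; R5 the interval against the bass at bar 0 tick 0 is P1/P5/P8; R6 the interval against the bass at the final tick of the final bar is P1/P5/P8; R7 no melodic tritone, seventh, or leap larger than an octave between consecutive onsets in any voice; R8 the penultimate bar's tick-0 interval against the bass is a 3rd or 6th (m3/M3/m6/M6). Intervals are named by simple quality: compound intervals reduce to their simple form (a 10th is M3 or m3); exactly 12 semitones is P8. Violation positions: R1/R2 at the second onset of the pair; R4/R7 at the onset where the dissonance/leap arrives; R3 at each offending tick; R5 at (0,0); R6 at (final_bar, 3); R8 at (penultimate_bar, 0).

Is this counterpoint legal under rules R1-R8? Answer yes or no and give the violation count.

bar 0: v0=C3 v1=C4 (P8)
bar 1: v0=D3 v1=A3 (P5)
bar 2: v0=B2 v1=F3 (TT)
bar 3: v0=G2 v1=E3 (M6)
bar 4: v0=A2 v1=C3 (m3)
bar 5: v0=B2 v1=G3 (m6)
bar 6: v0=C3 v1=C4 (P8)
  R4 @ bar2.0: B2/F3 TT untreated
  R7 @ bar2.0: B3->F3 leap 6st
  R2 @ bar6.0: B2/D3 m3 -> C3/C4 P8 similar
  R7 @ bar6.0: D3->C4 leap 10st

No (4 violations)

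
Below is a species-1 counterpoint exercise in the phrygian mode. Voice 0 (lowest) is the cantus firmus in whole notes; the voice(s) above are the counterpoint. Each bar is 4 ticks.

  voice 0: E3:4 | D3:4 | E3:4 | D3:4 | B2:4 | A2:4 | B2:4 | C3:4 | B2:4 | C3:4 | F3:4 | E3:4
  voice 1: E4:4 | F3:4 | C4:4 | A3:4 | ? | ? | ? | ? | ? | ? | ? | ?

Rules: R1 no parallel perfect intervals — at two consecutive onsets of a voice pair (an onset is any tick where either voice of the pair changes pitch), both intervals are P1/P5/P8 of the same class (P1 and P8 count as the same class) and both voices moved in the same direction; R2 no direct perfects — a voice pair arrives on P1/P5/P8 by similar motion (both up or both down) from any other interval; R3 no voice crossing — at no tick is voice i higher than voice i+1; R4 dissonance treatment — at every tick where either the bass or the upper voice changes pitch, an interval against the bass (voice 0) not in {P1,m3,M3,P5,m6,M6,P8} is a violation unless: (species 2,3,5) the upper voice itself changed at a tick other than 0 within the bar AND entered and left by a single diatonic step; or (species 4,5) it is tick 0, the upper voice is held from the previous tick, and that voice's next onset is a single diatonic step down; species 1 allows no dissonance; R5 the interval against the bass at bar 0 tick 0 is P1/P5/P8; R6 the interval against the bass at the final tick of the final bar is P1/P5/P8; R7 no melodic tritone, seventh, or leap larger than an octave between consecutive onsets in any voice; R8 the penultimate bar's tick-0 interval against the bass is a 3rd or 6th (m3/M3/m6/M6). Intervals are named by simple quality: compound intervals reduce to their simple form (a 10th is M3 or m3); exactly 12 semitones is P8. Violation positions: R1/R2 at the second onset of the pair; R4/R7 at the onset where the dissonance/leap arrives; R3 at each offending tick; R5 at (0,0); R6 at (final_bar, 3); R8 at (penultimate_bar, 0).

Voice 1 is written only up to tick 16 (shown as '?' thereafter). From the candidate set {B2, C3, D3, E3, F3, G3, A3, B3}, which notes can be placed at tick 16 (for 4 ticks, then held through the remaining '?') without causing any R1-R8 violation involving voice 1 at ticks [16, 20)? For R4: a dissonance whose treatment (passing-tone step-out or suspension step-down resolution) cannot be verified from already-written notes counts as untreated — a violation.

{B3, D3, G3}

B2: violates R2,R7
C3: violates R4
D3: legal
E3: violates R4
F3: violates R4
G3: legal
A3: violates R4
B3: legal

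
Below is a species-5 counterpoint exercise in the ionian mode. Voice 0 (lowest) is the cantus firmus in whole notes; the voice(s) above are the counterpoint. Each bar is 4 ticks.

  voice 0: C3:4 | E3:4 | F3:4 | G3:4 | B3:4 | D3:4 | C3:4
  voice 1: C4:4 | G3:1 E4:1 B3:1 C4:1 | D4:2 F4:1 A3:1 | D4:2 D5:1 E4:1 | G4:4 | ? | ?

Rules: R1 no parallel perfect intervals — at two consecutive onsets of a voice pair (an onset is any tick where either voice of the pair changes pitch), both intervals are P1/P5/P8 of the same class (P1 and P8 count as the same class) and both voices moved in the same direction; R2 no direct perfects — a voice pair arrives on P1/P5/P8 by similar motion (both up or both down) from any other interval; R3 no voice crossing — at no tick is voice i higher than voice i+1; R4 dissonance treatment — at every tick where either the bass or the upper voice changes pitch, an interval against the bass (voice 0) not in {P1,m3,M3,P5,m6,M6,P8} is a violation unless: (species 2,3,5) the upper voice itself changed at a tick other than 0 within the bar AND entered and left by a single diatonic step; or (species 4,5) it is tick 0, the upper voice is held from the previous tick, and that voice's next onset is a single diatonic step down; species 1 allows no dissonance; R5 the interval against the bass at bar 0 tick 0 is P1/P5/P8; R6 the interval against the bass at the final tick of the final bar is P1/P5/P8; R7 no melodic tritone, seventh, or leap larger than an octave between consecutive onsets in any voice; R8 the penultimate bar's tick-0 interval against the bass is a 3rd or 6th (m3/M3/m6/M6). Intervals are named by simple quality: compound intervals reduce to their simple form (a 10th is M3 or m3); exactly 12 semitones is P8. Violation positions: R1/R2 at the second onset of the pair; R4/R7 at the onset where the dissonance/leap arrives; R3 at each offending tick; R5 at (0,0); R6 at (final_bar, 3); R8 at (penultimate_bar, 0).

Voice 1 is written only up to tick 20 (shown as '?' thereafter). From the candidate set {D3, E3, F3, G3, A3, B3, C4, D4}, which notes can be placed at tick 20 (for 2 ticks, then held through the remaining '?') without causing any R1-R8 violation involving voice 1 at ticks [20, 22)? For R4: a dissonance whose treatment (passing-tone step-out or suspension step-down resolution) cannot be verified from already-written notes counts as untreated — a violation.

{B3}

D3: violates R2,R7,R8
E3: violates R4,R7,R8
F3: violates R7
G3: violates R4,R8
A3: violates R2,R7,R8
B3: legal
C4: violates R4,R8
D4: violates R2,R8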